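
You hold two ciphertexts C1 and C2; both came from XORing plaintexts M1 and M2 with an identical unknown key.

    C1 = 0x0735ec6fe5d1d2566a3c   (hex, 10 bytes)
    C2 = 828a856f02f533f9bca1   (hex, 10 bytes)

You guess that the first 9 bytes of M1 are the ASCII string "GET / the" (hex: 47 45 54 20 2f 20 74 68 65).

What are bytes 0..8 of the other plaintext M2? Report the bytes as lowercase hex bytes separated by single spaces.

First, C1 ⊕ C2 = (M1 ⊕ K) ⊕ (M2 ⊕ K) = M1 ⊕ M2, so the key drops out. Then M2 = (M1 ⊕ M2) ⊕ M1 over the first 9 bytes.
byte 0: (07 ^ 82) ^ 47 = 85 ^ 47 = c2
byte 1: (35 ^ 8a) ^ 45 = bf ^ 45 = fa
byte 2: (ec ^ 85) ^ 54 = 69 ^ 54 = 3d
byte 3: (6f ^ 6f) ^ 20 = 00 ^ 20 = 20
byte 4: (e5 ^ 02) ^ 2f = e7 ^ 2f = c8
byte 5: (d1 ^ f5) ^ 20 = 24 ^ 20 = 04
byte 6: (d2 ^ 33) ^ 74 = e1 ^ 74 = 95
byte 7: (56 ^ f9) ^ 68 = af ^ 68 = c7
byte 8: (6a ^ bc) ^ 65 = d6 ^ 65 = b3

c2 fa 3d 20 c8 04 95 c7 b3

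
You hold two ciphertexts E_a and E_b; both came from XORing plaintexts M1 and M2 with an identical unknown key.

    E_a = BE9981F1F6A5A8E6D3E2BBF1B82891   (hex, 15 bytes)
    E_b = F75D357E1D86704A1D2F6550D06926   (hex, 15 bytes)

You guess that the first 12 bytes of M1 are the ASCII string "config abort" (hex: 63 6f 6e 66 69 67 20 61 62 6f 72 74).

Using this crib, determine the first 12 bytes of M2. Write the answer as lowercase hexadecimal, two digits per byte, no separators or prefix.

2aabdae98244f8cdaca2acd5

First, E_a ⊕ E_b = (M1 ⊕ K) ⊕ (M2 ⊕ K) = M1 ⊕ M2, so the key drops out. Then M2 = (M1 ⊕ M2) ⊕ M1 over the first 12 bytes.
byte 0: (be ⊕ f7) ⊕ 63 = 49 ⊕ 63 = 2a
byte 1: (99 ⊕ 5d) ⊕ 6f = c4 ⊕ 6f = ab
byte 2: (81 ⊕ 35) ⊕ 6e = b4 ⊕ 6e = da
byte 3: (f1 ⊕ 7e) ⊕ 66 = 8f ⊕ 66 = e9
byte 4: (f6 ⊕ 1d) ⊕ 69 = eb ⊕ 69 = 82
byte 5: (a5 ⊕ 86) ⊕ 67 = 23 ⊕ 67 = 44
byte 6: (a8 ⊕ 70) ⊕ 20 = d8 ⊕ 20 = f8
byte 7: (e6 ⊕ 4a) ⊕ 61 = ac ⊕ 61 = cd
byte 8: (d3 ⊕ 1d) ⊕ 62 = ce ⊕ 62 = ac
byte 9: (e2 ⊕ 2f) ⊕ 6f = cd ⊕ 6f = a2
byte 10: (bb ⊕ 65) ⊕ 72 = de ⊕ 72 = ac
byte 11: (f1 ⊕ 50) ⊕ 74 = a1 ⊕ 74 = d5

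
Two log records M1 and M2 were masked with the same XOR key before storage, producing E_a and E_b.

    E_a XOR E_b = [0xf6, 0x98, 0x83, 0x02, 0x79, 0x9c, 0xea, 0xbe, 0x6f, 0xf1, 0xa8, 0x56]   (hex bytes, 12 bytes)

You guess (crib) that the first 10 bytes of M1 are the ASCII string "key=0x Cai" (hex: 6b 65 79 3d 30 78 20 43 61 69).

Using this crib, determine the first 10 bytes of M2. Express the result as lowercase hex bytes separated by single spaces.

9d fd fa 3f 49 e4 ca fd 0e 98

Since E_a ⊕ E_b = M1 ⊕ M2, XORing with the guessed M1 bytes yields the corresponding M2 bytes: M2 = (E_a ⊕ E_b) ⊕ M1.
f6 xor 6b = 9d
98 xor 65 = fd
83 xor 79 = fa
02 xor 3d = 3f
79 xor 30 = 49
9c xor 78 = e4
ea xor 20 = ca
be xor 43 = fd
6f xor 61 = 0e
f1 xor 69 = 98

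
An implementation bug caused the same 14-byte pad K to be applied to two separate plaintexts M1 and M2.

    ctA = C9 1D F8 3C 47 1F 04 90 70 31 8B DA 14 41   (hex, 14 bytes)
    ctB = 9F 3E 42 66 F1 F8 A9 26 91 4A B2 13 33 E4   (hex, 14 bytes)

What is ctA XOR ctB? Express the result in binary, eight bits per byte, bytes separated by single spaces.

01010110 00100011 10111010 01011010 10110110 11100111 10101101 10110110 11100001 01111011 00111001 11001001 00100111 10100101

ctA ⊕ ctB = (M1 ⊕ K) ⊕ (M2 ⊕ K) = M1 ⊕ M2 — the shared key cancels under XOR.
c9 ⊕ 9f = 56
1d ⊕ 3e = 23
f8 ⊕ 42 = ba
3c ⊕ 66 = 5a
47 ⊕ f1 = b6
1f ⊕ f8 = e7
04 ⊕ a9 = ad
90 ⊕ 26 = b6
70 ⊕ 91 = e1
31 ⊕ 4a = 7b
8b ⊕ b2 = 39
da ⊕ 13 = c9
14 ⊕ 33 = 27
41 ⊕ e4 = a5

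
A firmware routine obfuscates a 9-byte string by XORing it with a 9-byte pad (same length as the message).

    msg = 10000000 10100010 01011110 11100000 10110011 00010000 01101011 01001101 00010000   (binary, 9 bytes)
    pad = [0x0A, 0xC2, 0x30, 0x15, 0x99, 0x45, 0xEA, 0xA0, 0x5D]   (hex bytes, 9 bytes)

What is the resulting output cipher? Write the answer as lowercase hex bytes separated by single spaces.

8a 60 6e f5 2a 55 81 ed 4d

80 ⊕ 0a = 8a
a2 ⊕ c2 = 60
5e ⊕ 30 = 6e
e0 ⊕ 15 = f5
b3 ⊕ 99 = 2a
10 ⊕ 45 = 55
6b ⊕ ea = 81
4d ⊕ a0 = ed
10 ⊕ 5d = 4d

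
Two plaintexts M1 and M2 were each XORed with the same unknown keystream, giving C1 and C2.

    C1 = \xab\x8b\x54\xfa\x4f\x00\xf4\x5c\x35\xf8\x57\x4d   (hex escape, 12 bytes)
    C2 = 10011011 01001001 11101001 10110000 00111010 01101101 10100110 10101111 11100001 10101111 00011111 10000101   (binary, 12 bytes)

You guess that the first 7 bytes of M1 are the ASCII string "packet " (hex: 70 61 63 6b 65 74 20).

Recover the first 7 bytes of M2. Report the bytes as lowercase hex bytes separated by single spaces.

First, C1 ⊕ C2 = (M1 ⊕ K) ⊕ (M2 ⊕ K) = M1 ⊕ M2, so the key drops out. Then M2 = (M1 ⊕ M2) ⊕ M1 over the first 7 bytes.
byte 0: (ab ^ 9b) ^ 70 = 30 ^ 70 = 40
byte 1: (8b ^ 49) ^ 61 = c2 ^ 61 = a3
byte 2: (54 ^ e9) ^ 63 = bd ^ 63 = de
byte 3: (fa ^ b0) ^ 6b = 4a ^ 6b = 21
byte 4: (4f ^ 3a) ^ 65 = 75 ^ 65 = 10
byte 5: (00 ^ 6d) ^ 74 = 6d ^ 74 = 19
byte 6: (f4 ^ a6) ^ 20 = 52 ^ 20 = 72

40 a3 de 21 10 19 72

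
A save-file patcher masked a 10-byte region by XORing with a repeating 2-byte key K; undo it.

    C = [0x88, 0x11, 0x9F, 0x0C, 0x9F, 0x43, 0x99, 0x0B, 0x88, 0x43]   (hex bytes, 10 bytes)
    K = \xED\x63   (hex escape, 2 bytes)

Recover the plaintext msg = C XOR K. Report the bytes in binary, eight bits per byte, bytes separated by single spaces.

01100101 01110010 01110010 01101111 01110010 00100000 01110100 01101000 01100101 00100000

The 2-byte key repeats, so the effective keystream is ed 63 ed 63 ed 63 ed 63 ed 63.
byte 0: 88 ⊕ ed = 65
byte 1: 11 ⊕ 63 = 72
byte 2: 9f ⊕ ed = 72
byte 3: 0c ⊕ 63 = 6f
byte 4: 9f ⊕ ed = 72
byte 5: 43 ⊕ 63 = 20
byte 6: 99 ⊕ ed = 74
byte 7: 0b ⊕ 63 = 68
byte 8: 88 ⊕ ed = 65
byte 9: 43 ⊕ 63 = 20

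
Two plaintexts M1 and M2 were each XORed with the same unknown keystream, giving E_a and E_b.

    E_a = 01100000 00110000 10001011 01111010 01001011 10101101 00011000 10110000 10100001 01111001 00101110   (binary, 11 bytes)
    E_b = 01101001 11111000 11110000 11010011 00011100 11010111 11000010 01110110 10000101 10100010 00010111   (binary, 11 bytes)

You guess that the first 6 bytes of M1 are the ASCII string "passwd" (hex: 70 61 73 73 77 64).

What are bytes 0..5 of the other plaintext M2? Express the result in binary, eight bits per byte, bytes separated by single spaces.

01111001 10101001 00001000 11011010 00100000 00011110

First, E_a ⊕ E_b = (M1 ⊕ K) ⊕ (M2 ⊕ K) = M1 ⊕ M2, so the key drops out. Then M2 = (M1 ⊕ M2) ⊕ M1 over the first 6 bytes.
byte 0: (60 XOR 69) XOR 70 = 09 XOR 70 = 79
byte 1: (30 XOR f8) XOR 61 = c8 XOR 61 = a9
byte 2: (8b XOR f0) XOR 73 = 7b XOR 73 = 08
byte 3: (7a XOR d3) XOR 73 = a9 XOR 73 = da
byte 4: (4b XOR 1c) XOR 77 = 57 XOR 77 = 20
byte 5: (ad XOR d7) XOR 64 = 7a XOR 64 = 1e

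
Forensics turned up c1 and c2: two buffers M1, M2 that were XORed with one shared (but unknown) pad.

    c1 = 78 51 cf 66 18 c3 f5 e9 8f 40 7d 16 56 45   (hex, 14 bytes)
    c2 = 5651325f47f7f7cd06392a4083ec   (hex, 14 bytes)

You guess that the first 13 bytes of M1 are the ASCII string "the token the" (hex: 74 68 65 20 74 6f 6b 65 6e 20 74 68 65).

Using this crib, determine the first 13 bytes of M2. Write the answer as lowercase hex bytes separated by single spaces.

5a 68 98 19 2b 5b 69 41 e7 59 23 3e b0

First, c1 ⊕ c2 = (M1 ⊕ K) ⊕ (M2 ⊕ K) = M1 ⊕ M2, so the key drops out. Then M2 = (M1 ⊕ M2) ⊕ M1 over the first 13 bytes.
byte 0: (78 xor 56) xor 74 = 2e xor 74 = 5a
byte 1: (51 xor 51) xor 68 = 00 xor 68 = 68
byte 2: (cf xor 32) xor 65 = fd xor 65 = 98
byte 3: (66 xor 5f) xor 20 = 39 xor 20 = 19
byte 4: (18 xor 47) xor 74 = 5f xor 74 = 2b
byte 5: (c3 xor f7) xor 6f = 34 xor 6f = 5b
byte 6: (f5 xor f7) xor 6b = 02 xor 6b = 69
byte 7: (e9 xor cd) xor 65 = 24 xor 65 = 41
byte 8: (8f xor 06) xor 6e = 89 xor 6e = e7
byte 9: (40 xor 39) xor 20 = 79 xor 20 = 59
byte 10: (7d xor 2a) xor 74 = 57 xor 74 = 23
byte 11: (16 xor 40) xor 68 = 56 xor 68 = 3e
byte 12: (56 xor 83) xor 65 = d5 xor 65 = b0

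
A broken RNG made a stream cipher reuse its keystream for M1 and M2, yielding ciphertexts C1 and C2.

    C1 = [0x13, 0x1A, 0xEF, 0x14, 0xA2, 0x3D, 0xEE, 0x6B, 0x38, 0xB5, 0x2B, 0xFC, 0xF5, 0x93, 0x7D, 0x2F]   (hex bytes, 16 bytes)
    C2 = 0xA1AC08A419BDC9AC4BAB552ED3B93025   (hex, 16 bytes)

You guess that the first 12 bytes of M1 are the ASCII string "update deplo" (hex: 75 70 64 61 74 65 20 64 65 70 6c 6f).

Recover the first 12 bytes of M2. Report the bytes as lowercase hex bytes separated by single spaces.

c7 c6 83 d1 cf e5 07 a3 16 6e 12 bd

First, C1 ⊕ C2 = (M1 ⊕ K) ⊕ (M2 ⊕ K) = M1 ⊕ M2, so the key drops out. Then M2 = (M1 ⊕ M2) ⊕ M1 over the first 12 bytes.
byte 0: (13 xor a1) xor 75 = b2 xor 75 = c7
byte 1: (1a xor ac) xor 70 = b6 xor 70 = c6
byte 2: (ef xor 08) xor 64 = e7 xor 64 = 83
byte 3: (14 xor a4) xor 61 = b0 xor 61 = d1
byte 4: (a2 xor 19) xor 74 = bb xor 74 = cf
byte 5: (3d xor bd) xor 65 = 80 xor 65 = e5
byte 6: (ee xor c9) xor 20 = 27 xor 20 = 07
byte 7: (6b xor ac) xor 64 = c7 xor 64 = a3
byte 8: (38 xor 4b) xor 65 = 73 xor 65 = 16
byte 9: (b5 xor ab) xor 70 = 1e xor 70 = 6e
byte 10: (2b xor 55) xor 6c = 7e xor 6c = 12
byte 11: (fc xor 2e) xor 6f = d2 xor 6f = bd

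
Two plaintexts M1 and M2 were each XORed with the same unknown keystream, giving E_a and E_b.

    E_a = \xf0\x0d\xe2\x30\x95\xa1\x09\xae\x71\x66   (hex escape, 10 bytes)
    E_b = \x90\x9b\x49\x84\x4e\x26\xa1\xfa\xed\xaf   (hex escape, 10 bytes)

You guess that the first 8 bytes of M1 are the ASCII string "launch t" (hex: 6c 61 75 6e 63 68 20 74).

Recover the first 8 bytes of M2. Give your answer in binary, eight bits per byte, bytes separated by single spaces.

00001100 11110111 11011110 11011010 10111000 11101111 10001000 00100000

First, E_a ⊕ E_b = (M1 ⊕ K) ⊕ (M2 ⊕ K) = M1 ⊕ M2, so the key drops out. Then M2 = (M1 ⊕ M2) ⊕ M1 over the first 8 bytes.
byte 0: (f0 xor 90) xor 6c = 60 xor 6c = 0c
byte 1: (0d xor 9b) xor 61 = 96 xor 61 = f7
byte 2: (e2 xor 49) xor 75 = ab xor 75 = de
byte 3: (30 xor 84) xor 6e = b4 xor 6e = da
byte 4: (95 xor 4e) xor 63 = db xor 63 = b8
byte 5: (a1 xor 26) xor 68 = 87 xor 68 = ef
byte 6: (09 xor a1) xor 20 = a8 xor 20 = 88
byte 7: (ae xor fa) xor 74 = 54 xor 74 = 20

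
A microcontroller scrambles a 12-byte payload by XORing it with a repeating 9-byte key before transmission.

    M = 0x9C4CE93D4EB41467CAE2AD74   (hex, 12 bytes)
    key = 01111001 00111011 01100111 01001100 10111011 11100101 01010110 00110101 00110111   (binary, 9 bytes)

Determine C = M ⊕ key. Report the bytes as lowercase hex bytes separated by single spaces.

e5 77 8e 71 f5 51 42 52 fd 9b 96 13

The 9-byte key repeats, so the effective keystream is 79 3b 67 4c bb e5 56 35 37 79 3b 67.
byte 0: 9c XOR 79 = e5
byte 1: 4c XOR 3b = 77
byte 2: e9 XOR 67 = 8e
byte 3: 3d XOR 4c = 71
byte 4: 4e XOR bb = f5
byte 5: b4 XOR e5 = 51
byte 6: 14 XOR 56 = 42
byte 7: 67 XOR 35 = 52
byte 8: ca XOR 37 = fd
byte 9: e2 XOR 79 = 9b
byte 10: ad XOR 3b = 96
byte 11: 74 XOR 67 = 13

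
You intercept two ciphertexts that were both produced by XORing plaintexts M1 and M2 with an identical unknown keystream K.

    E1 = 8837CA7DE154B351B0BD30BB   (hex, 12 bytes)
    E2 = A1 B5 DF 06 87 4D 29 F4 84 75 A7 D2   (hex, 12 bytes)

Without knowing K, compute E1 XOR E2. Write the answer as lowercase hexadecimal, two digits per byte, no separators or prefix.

2982157b66199aa534c89769

E1 ⊕ E2 = (M1 ⊕ K) ⊕ (M2 ⊕ K) = M1 ⊕ M2 — the shared key cancels under XOR.
88 XOR a1 = 29
37 XOR b5 = 82
ca XOR df = 15
7d XOR 06 = 7b
e1 XOR 87 = 66
54 XOR 4d = 19
b3 XOR 29 = 9a
51 XOR f4 = a5
b0 XOR 84 = 34
bd XOR 75 = c8
30 XOR a7 = 97
bb XOR d2 = 69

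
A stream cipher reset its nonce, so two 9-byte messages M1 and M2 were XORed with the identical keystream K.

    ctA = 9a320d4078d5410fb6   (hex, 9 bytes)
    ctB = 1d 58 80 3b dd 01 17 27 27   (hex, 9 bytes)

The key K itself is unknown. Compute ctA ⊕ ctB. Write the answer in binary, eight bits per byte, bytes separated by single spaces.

ctA ⊕ ctB = (M1 ⊕ K) ⊕ (M2 ⊕ K) = M1 ⊕ M2 — the shared key cancels under XOR.
9a ⊕ 1d = 87
32 ⊕ 58 = 6a
0d ⊕ 80 = 8d
40 ⊕ 3b = 7b
78 ⊕ dd = a5
d5 ⊕ 01 = d4
41 ⊕ 17 = 56
0f ⊕ 27 = 28
b6 ⊕ 27 = 91

10000111 01101010 10001101 01111011 10100101 11010100 01010110 00101000 10010001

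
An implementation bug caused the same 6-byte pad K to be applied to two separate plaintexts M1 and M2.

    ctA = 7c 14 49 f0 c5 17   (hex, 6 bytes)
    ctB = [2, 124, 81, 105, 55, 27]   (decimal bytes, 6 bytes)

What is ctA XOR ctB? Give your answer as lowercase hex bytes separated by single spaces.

7e 68 18 99 f2 0c

ctA ⊕ ctB = (M1 ⊕ K) ⊕ (M2 ⊕ K) = M1 ⊕ M2 — the shared key cancels under XOR.
byte 0: 7c xor 02 = 7e
byte 1: 14 xor 7c = 68
byte 2: 49 xor 51 = 18
byte 3: f0 xor 69 = 99
byte 4: c5 xor 37 = f2
byte 5: 17 xor 1b = 0c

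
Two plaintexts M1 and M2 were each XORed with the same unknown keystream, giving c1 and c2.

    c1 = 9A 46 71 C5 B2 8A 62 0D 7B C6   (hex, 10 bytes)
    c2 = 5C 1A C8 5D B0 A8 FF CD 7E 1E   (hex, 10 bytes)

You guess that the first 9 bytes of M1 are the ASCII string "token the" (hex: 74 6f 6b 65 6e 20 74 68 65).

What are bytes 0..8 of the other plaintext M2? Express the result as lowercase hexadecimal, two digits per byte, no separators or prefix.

b233d2fd6c02e9a860

First, c1 ⊕ c2 = (M1 ⊕ K) ⊕ (M2 ⊕ K) = M1 ⊕ M2, so the key drops out. Then M2 = (M1 ⊕ M2) ⊕ M1 over the first 9 bytes.
byte 0: (9a ^ 5c) ^ 74 = c6 ^ 74 = b2
byte 1: (46 ^ 1a) ^ 6f = 5c ^ 6f = 33
byte 2: (71 ^ c8) ^ 6b = b9 ^ 6b = d2
byte 3: (c5 ^ 5d) ^ 65 = 98 ^ 65 = fd
byte 4: (b2 ^ b0) ^ 6e = 02 ^ 6e = 6c
byte 5: (8a ^ a8) ^ 20 = 22 ^ 20 = 02
byte 6: (62 ^ ff) ^ 74 = 9d ^ 74 = e9
byte 7: (0d ^ cd) ^ 68 = c0 ^ 68 = a8
byte 8: (7b ^ 7e) ^ 65 = 05 ^ 65 = 60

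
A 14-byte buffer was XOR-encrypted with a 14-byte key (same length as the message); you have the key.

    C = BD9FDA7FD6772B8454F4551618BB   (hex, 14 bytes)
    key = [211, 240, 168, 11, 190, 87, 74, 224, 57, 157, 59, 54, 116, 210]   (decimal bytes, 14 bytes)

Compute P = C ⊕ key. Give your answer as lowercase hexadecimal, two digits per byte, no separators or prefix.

6e6f7274682061646d696e206c69

XOR is its own inverse, so applying the key byte-wise gives the result directly.
byte 0: 10111101 ⊕ 11010011 = 01101110
byte 1: 10011111 ⊕ 11110000 = 01101111
byte 2: 11011010 ⊕ 10101000 = 01110010
byte 3: 01111111 ⊕ 00001011 = 01110100
byte 4: 11010110 ⊕ 10111110 = 01101000
byte 5: 01110111 ⊕ 01010111 = 00100000
byte 6: 00101011 ⊕ 01001010 = 01100001
byte 7: 10000100 ⊕ 11100000 = 01100100
byte 8: 01010100 ⊕ 00111001 = 01101101
byte 9: 11110100 ⊕ 10011101 = 01101001
byte 10: 01010101 ⊕ 00111011 = 01101110
byte 11: 00010110 ⊕ 00110110 = 00100000
byte 12: 00011000 ⊕ 01110100 = 01101100
byte 13: 10111011 ⊕ 11010010 = 01101001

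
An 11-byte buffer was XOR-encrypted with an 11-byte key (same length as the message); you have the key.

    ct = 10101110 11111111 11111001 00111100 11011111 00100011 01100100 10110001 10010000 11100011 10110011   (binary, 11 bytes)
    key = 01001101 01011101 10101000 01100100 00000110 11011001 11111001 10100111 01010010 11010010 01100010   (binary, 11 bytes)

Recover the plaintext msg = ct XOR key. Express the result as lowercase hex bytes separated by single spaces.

byte 0: ae XOR 4d = e3
byte 1: ff XOR 5d = a2
byte 2: f9 XOR a8 = 51
byte 3: 3c XOR 64 = 58
byte 4: df XOR 06 = d9
byte 5: 23 XOR d9 = fa
byte 6: 64 XOR f9 = 9d
byte 7: b1 XOR a7 = 16
byte 8: 90 XOR 52 = c2
byte 9: e3 XOR d2 = 31
byte 10: b3 XOR 62 = d1

e3 a2 51 58 d9 fa 9d 16 c2 31 d1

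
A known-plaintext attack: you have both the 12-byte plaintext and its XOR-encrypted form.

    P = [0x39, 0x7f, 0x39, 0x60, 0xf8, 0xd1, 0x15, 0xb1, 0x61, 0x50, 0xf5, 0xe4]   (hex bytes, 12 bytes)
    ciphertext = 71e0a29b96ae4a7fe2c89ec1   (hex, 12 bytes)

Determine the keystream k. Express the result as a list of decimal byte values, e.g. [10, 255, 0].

[72, 159, 155, 251, 110, 127, 95, 206, 131, 152, 107, 37]

Since ciphertext = P ⊕ k, XORing both sides with P gives k = P ⊕ ciphertext.
byte 0:  57 ^ 113 =  72
byte 1: 127 ^ 224 = 159
byte 2:  57 ^ 162 = 155
byte 3:  96 ^ 155 = 251
byte 4: 248 ^ 150 = 110
byte 5: 209 ^ 174 = 127
byte 6:  21 ^  74 =  95
byte 7: 177 ^ 127 = 206
byte 8:  97 ^ 226 = 131
byte 9:  80 ^ 200 = 152
byte 10: 245 ^ 158 = 107
byte 11: 228 ^ 193 =  37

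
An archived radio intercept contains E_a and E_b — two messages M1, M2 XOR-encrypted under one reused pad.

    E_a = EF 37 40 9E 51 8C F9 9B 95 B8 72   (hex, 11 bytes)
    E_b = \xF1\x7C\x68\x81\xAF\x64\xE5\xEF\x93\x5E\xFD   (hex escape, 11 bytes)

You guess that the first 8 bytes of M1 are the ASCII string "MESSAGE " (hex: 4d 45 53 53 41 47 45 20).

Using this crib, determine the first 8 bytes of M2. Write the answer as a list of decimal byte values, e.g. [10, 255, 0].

First, E_a ⊕ E_b = (M1 ⊕ K) ⊕ (M2 ⊕ K) = M1 ⊕ M2, so the key drops out. Then M2 = (M1 ⊕ M2) ⊕ M1 over the first 8 bytes.
byte 0: (ef ⊕ f1) ⊕ 4d = 1e ⊕ 4d = 53
byte 1: (37 ⊕ 7c) ⊕ 45 = 4b ⊕ 45 = 0e
byte 2: (40 ⊕ 68) ⊕ 53 = 28 ⊕ 53 = 7b
byte 3: (9e ⊕ 81) ⊕ 53 = 1f ⊕ 53 = 4c
byte 4: (51 ⊕ af) ⊕ 41 = fe ⊕ 41 = bf
byte 5: (8c ⊕ 64) ⊕ 47 = e8 ⊕ 47 = af
byte 6: (f9 ⊕ e5) ⊕ 45 = 1c ⊕ 45 = 59
byte 7: (9b ⊕ ef) ⊕ 20 = 74 ⊕ 20 = 54

[83, 14, 123, 76, 191, 175, 89, 84]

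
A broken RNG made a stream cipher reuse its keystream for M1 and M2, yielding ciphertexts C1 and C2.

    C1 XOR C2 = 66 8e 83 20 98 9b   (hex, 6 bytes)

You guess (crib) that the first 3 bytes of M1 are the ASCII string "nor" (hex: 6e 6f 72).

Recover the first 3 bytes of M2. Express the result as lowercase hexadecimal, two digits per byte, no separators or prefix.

08e1f1

Since C1 ⊕ C2 = M1 ⊕ M2, XORing with the guessed M1 bytes yields the corresponding M2 bytes: M2 = (C1 ⊕ C2) ⊕ M1.
102 xor 110 =   8
142 xor 111 = 225
131 xor 114 = 241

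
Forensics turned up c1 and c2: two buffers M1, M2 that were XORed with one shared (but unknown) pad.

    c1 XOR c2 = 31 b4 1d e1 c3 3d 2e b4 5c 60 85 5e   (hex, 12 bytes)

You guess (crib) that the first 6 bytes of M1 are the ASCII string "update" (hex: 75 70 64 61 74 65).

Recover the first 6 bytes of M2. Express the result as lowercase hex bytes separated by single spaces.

44 c4 79 80 b7 58

Since c1 ⊕ c2 = M1 ⊕ M2, XORing with the guessed M1 bytes yields the corresponding M2 bytes: M2 = (c1 ⊕ c2) ⊕ M1.
byte 0:  49 XOR 117 =  68
byte 1: 180 XOR 112 = 196
byte 2:  29 XOR 100 = 121
byte 3: 225 XOR  97 = 128
byte 4: 195 XOR 116 = 183
byte 5:  61 XOR 101 =  88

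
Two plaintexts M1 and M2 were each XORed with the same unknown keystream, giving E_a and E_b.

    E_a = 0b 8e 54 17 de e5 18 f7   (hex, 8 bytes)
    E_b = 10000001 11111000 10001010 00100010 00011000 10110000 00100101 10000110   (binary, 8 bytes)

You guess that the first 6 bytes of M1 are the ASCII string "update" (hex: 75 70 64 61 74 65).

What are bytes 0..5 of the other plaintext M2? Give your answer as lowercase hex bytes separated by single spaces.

ff 06 ba 54 b2 30

First, E_a ⊕ E_b = (M1 ⊕ K) ⊕ (M2 ⊕ K) = M1 ⊕ M2, so the key drops out. Then M2 = (M1 ⊕ M2) ⊕ M1 over the first 6 bytes.
byte 0: (0b ^ 81) ^ 75 = 8a ^ 75 = ff
byte 1: (8e ^ f8) ^ 70 = 76 ^ 70 = 06
byte 2: (54 ^ 8a) ^ 64 = de ^ 64 = ba
byte 3: (17 ^ 22) ^ 61 = 35 ^ 61 = 54
byte 4: (de ^ 18) ^ 74 = c6 ^ 74 = b2
byte 5: (e5 ^ b0) ^ 65 = 55 ^ 65 = 30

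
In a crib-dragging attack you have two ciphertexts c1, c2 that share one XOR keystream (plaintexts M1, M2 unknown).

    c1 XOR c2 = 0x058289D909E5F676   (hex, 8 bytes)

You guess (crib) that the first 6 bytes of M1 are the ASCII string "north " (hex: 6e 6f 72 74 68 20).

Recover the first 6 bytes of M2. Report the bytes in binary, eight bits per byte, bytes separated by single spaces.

01101011 11101101 11111011 10101101 01100001 11000101

Since c1 ⊕ c2 = M1 ⊕ M2, XORing with the guessed M1 bytes yields the corresponding M2 bytes: M2 = (c1 ⊕ c2) ⊕ M1.
byte 0: 05 ^ 6e = 6b
byte 1: 82 ^ 6f = ed
byte 2: 89 ^ 72 = fb
byte 3: d9 ^ 74 = ad
byte 4: 09 ^ 68 = 61
byte 5: e5 ^ 20 = c5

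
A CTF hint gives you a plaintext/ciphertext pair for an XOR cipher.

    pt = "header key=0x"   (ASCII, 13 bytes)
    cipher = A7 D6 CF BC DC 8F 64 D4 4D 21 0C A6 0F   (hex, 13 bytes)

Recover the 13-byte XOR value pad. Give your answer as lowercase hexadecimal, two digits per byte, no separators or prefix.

cfb3aed8b9fd44bf2858319677

Since cipher = pt ⊕ pad, XORing both sides with pt gives pad = pt ⊕ cipher.
byte 0: 68 ⊕ a7 = cf
byte 1: 65 ⊕ d6 = b3
byte 2: 61 ⊕ cf = ae
byte 3: 64 ⊕ bc = d8
byte 4: 65 ⊕ dc = b9
byte 5: 72 ⊕ 8f = fd
byte 6: 20 ⊕ 64 = 44
byte 7: 6b ⊕ d4 = bf
byte 8: 65 ⊕ 4d = 28
byte 9: 79 ⊕ 21 = 58
byte 10: 3d ⊕ 0c = 31
byte 11: 30 ⊕ a6 = 96
byte 12: 78 ⊕ 0f = 77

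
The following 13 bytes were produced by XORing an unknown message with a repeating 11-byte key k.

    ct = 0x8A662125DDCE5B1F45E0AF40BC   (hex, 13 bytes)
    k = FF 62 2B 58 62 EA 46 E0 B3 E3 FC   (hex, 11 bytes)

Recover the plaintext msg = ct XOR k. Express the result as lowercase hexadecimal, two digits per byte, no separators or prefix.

75040a7dbf241dfff60353bfde

The 11-byte key repeats, so the effective keystream is ff 62 2b 58 62 ea 46 e0 b3 e3 fc ff 62.
byte 0: 8a xor ff = 75
byte 1: 66 xor 62 = 04
byte 2: 21 xor 2b = 0a
byte 3: 25 xor 58 = 7d
byte 4: dd xor 62 = bf
byte 5: ce xor ea = 24
byte 6: 5b xor 46 = 1d
byte 7: 1f xor e0 = ff
byte 8: 45 xor b3 = f6
byte 9: e0 xor e3 = 03
byte 10: af xor fc = 53
byte 11: 40 xor ff = bf
byte 12: bc xor 62 = de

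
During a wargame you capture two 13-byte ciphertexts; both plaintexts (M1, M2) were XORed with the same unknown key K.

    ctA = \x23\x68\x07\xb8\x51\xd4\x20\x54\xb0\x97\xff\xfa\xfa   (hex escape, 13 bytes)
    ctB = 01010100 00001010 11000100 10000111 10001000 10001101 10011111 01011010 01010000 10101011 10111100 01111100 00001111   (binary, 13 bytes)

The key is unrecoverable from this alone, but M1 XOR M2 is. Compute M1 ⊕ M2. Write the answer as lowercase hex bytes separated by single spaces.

ctA ⊕ ctB = (M1 ⊕ K) ⊕ (M2 ⊕ K) = M1 ⊕ M2 — the shared key cancels under XOR.
23 XOR 54 = 77
68 XOR 0a = 62
07 XOR c4 = c3
b8 XOR 87 = 3f
51 XOR 88 = d9
d4 XOR 8d = 59
20 XOR 9f = bf
54 XOR 5a = 0e
b0 XOR 50 = e0
97 XOR ab = 3c
ff XOR bc = 43
fa XOR 7c = 86
fa XOR 0f = f5

77 62 c3 3f d9 59 bf 0e e0 3c 43 86 f5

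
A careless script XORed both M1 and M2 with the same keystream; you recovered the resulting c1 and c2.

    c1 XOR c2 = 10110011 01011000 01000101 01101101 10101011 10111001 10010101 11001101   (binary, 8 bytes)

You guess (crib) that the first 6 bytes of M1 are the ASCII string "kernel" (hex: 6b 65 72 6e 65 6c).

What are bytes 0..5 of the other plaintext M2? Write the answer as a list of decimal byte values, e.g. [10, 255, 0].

[216, 61, 55, 3, 206, 213]

Since c1 ⊕ c2 = M1 ⊕ M2, XORing with the guessed M1 bytes yields the corresponding M2 bytes: M2 = (c1 ⊕ c2) ⊕ M1.
b3 ⊕ 6b = d8
58 ⊕ 65 = 3d
45 ⊕ 72 = 37
6d ⊕ 6e = 03
ab ⊕ 65 = ce
b9 ⊕ 6c = d5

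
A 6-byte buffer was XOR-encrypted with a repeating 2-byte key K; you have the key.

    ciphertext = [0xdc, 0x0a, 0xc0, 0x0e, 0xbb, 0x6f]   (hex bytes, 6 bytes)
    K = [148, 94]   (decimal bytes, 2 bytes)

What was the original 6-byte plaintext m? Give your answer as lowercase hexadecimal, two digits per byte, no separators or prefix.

485454502f31

The 2-byte key repeats, so the effective keystream is 94 5e 94 5e 94 5e.
byte 0: dc xor 94 = 48
byte 1: 0a xor 5e = 54
byte 2: c0 xor 94 = 54
byte 3: 0e xor 5e = 50
byte 4: bb xor 94 = 2f
byte 5: 6f xor 5e = 31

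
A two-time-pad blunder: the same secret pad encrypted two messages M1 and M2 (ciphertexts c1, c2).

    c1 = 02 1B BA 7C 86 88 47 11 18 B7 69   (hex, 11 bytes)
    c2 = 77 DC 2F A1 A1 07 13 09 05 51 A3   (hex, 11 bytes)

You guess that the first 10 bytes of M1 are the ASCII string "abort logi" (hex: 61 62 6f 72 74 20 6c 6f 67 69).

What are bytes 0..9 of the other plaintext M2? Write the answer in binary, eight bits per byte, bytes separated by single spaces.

First, c1 ⊕ c2 = (M1 ⊕ K) ⊕ (M2 ⊕ K) = M1 ⊕ M2, so the key drops out. Then M2 = (M1 ⊕ M2) ⊕ M1 over the first 10 bytes.
byte 0: (02 ^ 77) ^ 61 = 75 ^ 61 = 14
byte 1: (1b ^ dc) ^ 62 = c7 ^ 62 = a5
byte 2: (ba ^ 2f) ^ 6f = 95 ^ 6f = fa
byte 3: (7c ^ a1) ^ 72 = dd ^ 72 = af
byte 4: (86 ^ a1) ^ 74 = 27 ^ 74 = 53
byte 5: (88 ^ 07) ^ 20 = 8f ^ 20 = af
byte 6: (47 ^ 13) ^ 6c = 54 ^ 6c = 38
byte 7: (11 ^ 09) ^ 6f = 18 ^ 6f = 77
byte 8: (18 ^ 05) ^ 67 = 1d ^ 67 = 7a
byte 9: (b7 ^ 51) ^ 69 = e6 ^ 69 = 8f

00010100 10100101 11111010 10101111 01010011 10101111 00111000 01110111 01111010 10001111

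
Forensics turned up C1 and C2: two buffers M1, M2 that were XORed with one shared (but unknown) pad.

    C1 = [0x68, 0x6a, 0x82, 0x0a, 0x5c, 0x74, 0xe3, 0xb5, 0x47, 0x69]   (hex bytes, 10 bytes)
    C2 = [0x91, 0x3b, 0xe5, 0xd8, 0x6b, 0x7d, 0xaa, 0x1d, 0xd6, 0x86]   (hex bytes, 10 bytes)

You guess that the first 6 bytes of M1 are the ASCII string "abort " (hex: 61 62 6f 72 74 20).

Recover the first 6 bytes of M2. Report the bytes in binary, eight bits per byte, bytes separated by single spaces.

10011000 00110011 00001000 10100000 01000011 00101001

First, C1 ⊕ C2 = (M1 ⊕ K) ⊕ (M2 ⊕ K) = M1 ⊕ M2, so the key drops out. Then M2 = (M1 ⊕ M2) ⊕ M1 over the first 6 bytes.
byte 0: (68 xor 91) xor 61 = f9 xor 61 = 98
byte 1: (6a xor 3b) xor 62 = 51 xor 62 = 33
byte 2: (82 xor e5) xor 6f = 67 xor 6f = 08
byte 3: (0a xor d8) xor 72 = d2 xor 72 = a0
byte 4: (5c xor 6b) xor 74 = 37 xor 74 = 43
byte 5: (74 xor 7d) xor 20 = 09 xor 20 = 29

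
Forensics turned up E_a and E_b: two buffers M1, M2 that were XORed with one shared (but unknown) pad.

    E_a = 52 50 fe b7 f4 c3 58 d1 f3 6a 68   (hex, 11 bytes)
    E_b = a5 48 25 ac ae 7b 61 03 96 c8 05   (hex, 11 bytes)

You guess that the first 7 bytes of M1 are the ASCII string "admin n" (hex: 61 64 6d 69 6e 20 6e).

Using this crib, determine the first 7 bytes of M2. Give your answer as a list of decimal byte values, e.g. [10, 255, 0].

[150, 124, 182, 114, 52, 152, 87]

First, E_a ⊕ E_b = (M1 ⊕ K) ⊕ (M2 ⊕ K) = M1 ⊕ M2, so the key drops out. Then M2 = (M1 ⊕ M2) ⊕ M1 over the first 7 bytes.
byte 0: (52 ⊕ a5) ⊕ 61 = f7 ⊕ 61 = 96
byte 1: (50 ⊕ 48) ⊕ 64 = 18 ⊕ 64 = 7c
byte 2: (fe ⊕ 25) ⊕ 6d = db ⊕ 6d = b6
byte 3: (b7 ⊕ ac) ⊕ 69 = 1b ⊕ 69 = 72
byte 4: (f4 ⊕ ae) ⊕ 6e = 5a ⊕ 6e = 34
byte 5: (c3 ⊕ 7b) ⊕ 20 = b8 ⊕ 20 = 98
byte 6: (58 ⊕ 61) ⊕ 6e = 39 ⊕ 6e = 57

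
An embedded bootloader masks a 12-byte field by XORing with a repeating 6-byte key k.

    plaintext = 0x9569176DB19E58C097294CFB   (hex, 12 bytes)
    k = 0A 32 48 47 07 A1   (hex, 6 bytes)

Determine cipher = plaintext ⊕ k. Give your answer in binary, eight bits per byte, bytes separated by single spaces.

10011111 01011011 01011111 00101010 10110110 00111111 01010010 11110010 11011111 01101110 01001011 01011010

The 6-byte key repeats, so the effective keystream is 0a 32 48 47 07 a1 0a 32 48 47 07 a1.
byte 0: 95 ^ 0a = 9f
byte 1: 69 ^ 32 = 5b
byte 2: 17 ^ 48 = 5f
byte 3: 6d ^ 47 = 2a
byte 4: b1 ^ 07 = b6
byte 5: 9e ^ a1 = 3f
byte 6: 58 ^ 0a = 52
byte 7: c0 ^ 32 = f2
byte 8: 97 ^ 48 = df
byte 9: 29 ^ 47 = 6e
byte 10: 4c ^ 07 = 4b
byte 11: fb ^ a1 = 5a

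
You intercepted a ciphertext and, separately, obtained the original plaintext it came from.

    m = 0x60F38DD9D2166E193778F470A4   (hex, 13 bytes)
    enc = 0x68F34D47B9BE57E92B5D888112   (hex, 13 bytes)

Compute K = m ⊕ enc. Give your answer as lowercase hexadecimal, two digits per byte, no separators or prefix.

Since enc = m ⊕ K, XORing both sides with m gives K = m ⊕ enc.
60 XOR 68 = 08
f3 XOR f3 = 00
8d XOR 4d = c0
d9 XOR 47 = 9e
d2 XOR b9 = 6b
16 XOR be = a8
6e XOR 57 = 39
19 XOR e9 = f0
37 XOR 2b = 1c
78 XOR 5d = 25
f4 XOR 88 = 7c
70 XOR 81 = f1
a4 XOR 12 = b6

0800c09e6ba839f01c257cf1b6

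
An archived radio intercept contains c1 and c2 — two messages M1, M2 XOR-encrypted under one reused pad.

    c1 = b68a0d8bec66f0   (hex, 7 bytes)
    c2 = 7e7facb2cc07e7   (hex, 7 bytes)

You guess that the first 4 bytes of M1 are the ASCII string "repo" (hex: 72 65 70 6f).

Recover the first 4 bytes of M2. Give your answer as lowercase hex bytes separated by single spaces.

ba 90 d1 56

First, c1 ⊕ c2 = (M1 ⊕ K) ⊕ (M2 ⊕ K) = M1 ⊕ M2, so the key drops out. Then M2 = (M1 ⊕ M2) ⊕ M1 over the first 4 bytes.
byte 0: (b6 ^ 7e) ^ 72 = c8 ^ 72 = ba
byte 1: (8a ^ 7f) ^ 65 = f5 ^ 65 = 90
byte 2: (0d ^ ac) ^ 70 = a1 ^ 70 = d1
byte 3: (8b ^ b2) ^ 6f = 39 ^ 6f = 56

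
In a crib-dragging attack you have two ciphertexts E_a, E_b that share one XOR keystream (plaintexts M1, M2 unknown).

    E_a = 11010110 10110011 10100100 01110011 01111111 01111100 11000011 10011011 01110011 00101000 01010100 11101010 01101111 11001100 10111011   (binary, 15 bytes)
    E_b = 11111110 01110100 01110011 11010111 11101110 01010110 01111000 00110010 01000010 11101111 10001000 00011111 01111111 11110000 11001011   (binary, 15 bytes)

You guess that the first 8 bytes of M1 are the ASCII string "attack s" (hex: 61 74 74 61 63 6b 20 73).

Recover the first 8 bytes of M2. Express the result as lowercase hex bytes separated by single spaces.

First, E_a ⊕ E_b = (M1 ⊕ K) ⊕ (M2 ⊕ K) = M1 ⊕ M2, so the key drops out. Then M2 = (M1 ⊕ M2) ⊕ M1 over the first 8 bytes.
byte 0: (d6 ^ fe) ^ 61 = 28 ^ 61 = 49
byte 1: (b3 ^ 74) ^ 74 = c7 ^ 74 = b3
byte 2: (a4 ^ 73) ^ 74 = d7 ^ 74 = a3
byte 3: (73 ^ d7) ^ 61 = a4 ^ 61 = c5
byte 4: (7f ^ ee) ^ 63 = 91 ^ 63 = f2
byte 5: (7c ^ 56) ^ 6b = 2a ^ 6b = 41
byte 6: (c3 ^ 78) ^ 20 = bb ^ 20 = 9b
byte 7: (9b ^ 32) ^ 73 = a9 ^ 73 = da

49 b3 a3 c5 f2 41 9b da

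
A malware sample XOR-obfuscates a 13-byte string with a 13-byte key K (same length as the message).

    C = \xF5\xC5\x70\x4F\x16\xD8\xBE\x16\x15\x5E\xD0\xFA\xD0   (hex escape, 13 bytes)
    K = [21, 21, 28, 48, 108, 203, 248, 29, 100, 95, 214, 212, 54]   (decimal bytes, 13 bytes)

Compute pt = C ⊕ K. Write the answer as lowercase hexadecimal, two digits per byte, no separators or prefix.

e0d06c7f7a13460b7101062ee6

11110101 ^ 00010101 = 11100000
11000101 ^ 00010101 = 11010000
01110000 ^ 00011100 = 01101100
01001111 ^ 00110000 = 01111111
00010110 ^ 01101100 = 01111010
11011000 ^ 11001011 = 00010011
10111110 ^ 11111000 = 01000110
00010110 ^ 00011101 = 00001011
00010101 ^ 01100100 = 01110001
01011110 ^ 01011111 = 00000001
11010000 ^ 11010110 = 00000110
11111010 ^ 11010100 = 00101110
11010000 ^ 00110110 = 11100110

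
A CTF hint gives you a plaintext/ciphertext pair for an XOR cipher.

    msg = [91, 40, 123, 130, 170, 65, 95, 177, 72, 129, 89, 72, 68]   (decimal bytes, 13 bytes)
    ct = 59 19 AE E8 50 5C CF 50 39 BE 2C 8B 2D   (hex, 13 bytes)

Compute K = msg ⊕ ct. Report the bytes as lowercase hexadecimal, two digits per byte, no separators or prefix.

0231d56afa1d90e1713f75c369

Since ct = msg ⊕ K, XORing both sides with msg gives K = msg ⊕ ct.
5b ⊕ 59 = 02
28 ⊕ 19 = 31
7b ⊕ ae = d5
82 ⊕ e8 = 6a
aa ⊕ 50 = fa
41 ⊕ 5c = 1d
5f ⊕ cf = 90
b1 ⊕ 50 = e1
48 ⊕ 39 = 71
81 ⊕ be = 3f
59 ⊕ 2c = 75
48 ⊕ 8b = c3
44 ⊕ 2d = 69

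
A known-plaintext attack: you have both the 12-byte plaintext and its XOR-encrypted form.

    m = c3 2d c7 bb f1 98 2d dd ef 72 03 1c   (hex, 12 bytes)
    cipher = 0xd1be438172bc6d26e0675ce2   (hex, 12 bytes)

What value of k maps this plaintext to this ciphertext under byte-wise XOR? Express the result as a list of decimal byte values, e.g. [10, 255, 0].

Since cipher = m ⊕ k, XORing both sides with m gives k = m ⊕ cipher.
byte 0: c3 XOR d1 = 12
byte 1: 2d XOR be = 93
byte 2: c7 XOR 43 = 84
byte 3: bb XOR 81 = 3a
byte 4: f1 XOR 72 = 83
byte 5: 98 XOR bc = 24
byte 6: 2d XOR 6d = 40
byte 7: dd XOR 26 = fb
byte 8: ef XOR e0 = 0f
byte 9: 72 XOR 67 = 15
byte 10: 03 XOR 5c = 5f
byte 11: 1c XOR e2 = fe

[18, 147, 132, 58, 131, 36, 64, 251, 15, 21, 95, 254]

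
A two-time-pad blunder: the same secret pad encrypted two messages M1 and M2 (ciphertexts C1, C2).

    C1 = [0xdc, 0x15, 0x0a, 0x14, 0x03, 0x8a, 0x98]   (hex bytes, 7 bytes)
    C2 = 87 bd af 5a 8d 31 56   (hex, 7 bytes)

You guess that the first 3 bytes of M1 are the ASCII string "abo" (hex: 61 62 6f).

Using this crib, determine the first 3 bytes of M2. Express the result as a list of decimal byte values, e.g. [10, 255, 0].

[58, 202, 202]

First, C1 ⊕ C2 = (M1 ⊕ K) ⊕ (M2 ⊕ K) = M1 ⊕ M2, so the key drops out. Then M2 = (M1 ⊕ M2) ⊕ M1 over the first 3 bytes.
byte 0: (dc xor 87) xor 61 = 5b xor 61 = 3a
byte 1: (15 xor bd) xor 62 = a8 xor 62 = ca
byte 2: (0a xor af) xor 6f = a5 xor 6f = ca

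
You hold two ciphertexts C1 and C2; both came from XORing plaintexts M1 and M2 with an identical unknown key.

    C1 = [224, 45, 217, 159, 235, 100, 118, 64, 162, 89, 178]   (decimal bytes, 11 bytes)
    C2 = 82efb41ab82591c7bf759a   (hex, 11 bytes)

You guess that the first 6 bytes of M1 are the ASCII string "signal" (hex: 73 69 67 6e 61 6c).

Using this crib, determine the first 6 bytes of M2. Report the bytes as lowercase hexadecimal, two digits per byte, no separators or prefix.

11ab0aeb322d

First, C1 ⊕ C2 = (M1 ⊕ K) ⊕ (M2 ⊕ K) = M1 ⊕ M2, so the key drops out. Then M2 = (M1 ⊕ M2) ⊕ M1 over the first 6 bytes.
byte 0: (e0 xor 82) xor 73 = 62 xor 73 = 11
byte 1: (2d xor ef) xor 69 = c2 xor 69 = ab
byte 2: (d9 xor b4) xor 67 = 6d xor 67 = 0a
byte 3: (9f xor 1a) xor 6e = 85 xor 6e = eb
byte 4: (eb xor b8) xor 61 = 53 xor 61 = 32
byte 5: (64 xor 25) xor 6c = 41 xor 6c = 2d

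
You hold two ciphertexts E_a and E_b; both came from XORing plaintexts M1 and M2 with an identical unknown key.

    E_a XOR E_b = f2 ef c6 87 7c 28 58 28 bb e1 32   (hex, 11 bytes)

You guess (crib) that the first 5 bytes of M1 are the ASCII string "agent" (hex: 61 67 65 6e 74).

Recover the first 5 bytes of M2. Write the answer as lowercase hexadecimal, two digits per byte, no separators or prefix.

Since E_a ⊕ E_b = M1 ⊕ M2, XORing with the guessed M1 bytes yields the corresponding M2 bytes: M2 = (E_a ⊕ E_b) ⊕ M1.
f2 xor 61 = 93
ef xor 67 = 88
c6 xor 65 = a3
87 xor 6e = e9
7c xor 74 = 08

9388a3e908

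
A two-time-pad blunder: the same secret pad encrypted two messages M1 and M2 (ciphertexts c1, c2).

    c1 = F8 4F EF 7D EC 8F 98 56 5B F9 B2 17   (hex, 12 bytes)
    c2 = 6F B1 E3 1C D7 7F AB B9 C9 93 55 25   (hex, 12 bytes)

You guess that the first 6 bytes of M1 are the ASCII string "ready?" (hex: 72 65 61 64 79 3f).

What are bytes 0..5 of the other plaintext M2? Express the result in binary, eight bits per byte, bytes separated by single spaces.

11100101 10011011 01101101 00000101 01000010 11001111

First, c1 ⊕ c2 = (M1 ⊕ K) ⊕ (M2 ⊕ K) = M1 ⊕ M2, so the key drops out. Then M2 = (M1 ⊕ M2) ⊕ M1 over the first 6 bytes.
byte 0: (f8 ⊕ 6f) ⊕ 72 = 97 ⊕ 72 = e5
byte 1: (4f ⊕ b1) ⊕ 65 = fe ⊕ 65 = 9b
byte 2: (ef ⊕ e3) ⊕ 61 = 0c ⊕ 61 = 6d
byte 3: (7d ⊕ 1c) ⊕ 64 = 61 ⊕ 64 = 05
byte 4: (ec ⊕ d7) ⊕ 79 = 3b ⊕ 79 = 42
byte 5: (8f ⊕ 7f) ⊕ 3f = f0 ⊕ 3f = cf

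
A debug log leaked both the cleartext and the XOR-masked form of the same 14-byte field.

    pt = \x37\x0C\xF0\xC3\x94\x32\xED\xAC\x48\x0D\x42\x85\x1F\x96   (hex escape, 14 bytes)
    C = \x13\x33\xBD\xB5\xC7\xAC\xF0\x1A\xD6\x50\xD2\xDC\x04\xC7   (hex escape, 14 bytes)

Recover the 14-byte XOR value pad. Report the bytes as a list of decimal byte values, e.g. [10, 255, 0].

[36, 63, 77, 118, 83, 158, 29, 182, 158, 93, 144, 89, 27, 81]

Since C = pt ⊕ pad, XORing both sides with pt gives pad = pt ⊕ C.
00110111 ^ 00010011 = 00100100
00001100 ^ 00110011 = 00111111
11110000 ^ 10111101 = 01001101
11000011 ^ 10110101 = 01110110
10010100 ^ 11000111 = 01010011
00110010 ^ 10101100 = 10011110
11101101 ^ 11110000 = 00011101
10101100 ^ 00011010 = 10110110
01001000 ^ 11010110 = 10011110
00001101 ^ 01010000 = 01011101
01000010 ^ 11010010 = 10010000
10000101 ^ 11011100 = 01011001
00011111 ^ 00000100 = 00011011
10010110 ^ 11000111 = 01010001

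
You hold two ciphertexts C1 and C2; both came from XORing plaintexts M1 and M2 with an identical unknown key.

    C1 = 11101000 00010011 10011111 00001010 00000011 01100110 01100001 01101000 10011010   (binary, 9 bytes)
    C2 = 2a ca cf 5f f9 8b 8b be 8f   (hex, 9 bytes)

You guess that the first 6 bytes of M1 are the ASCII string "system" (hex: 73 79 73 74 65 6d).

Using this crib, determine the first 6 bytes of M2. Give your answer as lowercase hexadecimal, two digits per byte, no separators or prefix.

b1a023219f80

First, C1 ⊕ C2 = (M1 ⊕ K) ⊕ (M2 ⊕ K) = M1 ⊕ M2, so the key drops out. Then M2 = (M1 ⊕ M2) ⊕ M1 over the first 6 bytes.
byte 0: (e8 ⊕ 2a) ⊕ 73 = c2 ⊕ 73 = b1
byte 1: (13 ⊕ ca) ⊕ 79 = d9 ⊕ 79 = a0
byte 2: (9f ⊕ cf) ⊕ 73 = 50 ⊕ 73 = 23
byte 3: (0a ⊕ 5f) ⊕ 74 = 55 ⊕ 74 = 21
byte 4: (03 ⊕ f9) ⊕ 65 = fa ⊕ 65 = 9f
byte 5: (66 ⊕ 8b) ⊕ 6d = ed ⊕ 6d = 80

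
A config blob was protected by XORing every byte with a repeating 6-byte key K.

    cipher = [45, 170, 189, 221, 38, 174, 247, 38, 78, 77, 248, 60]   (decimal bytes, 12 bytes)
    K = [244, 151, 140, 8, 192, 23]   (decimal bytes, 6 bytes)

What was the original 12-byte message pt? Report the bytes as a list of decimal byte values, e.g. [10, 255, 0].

The 6-byte key repeats, so the effective keystream is f4 97 8c 08 c0 17 f4 97 8c 08 c0 17.
byte 0: 2d ^ f4 = d9
byte 1: aa ^ 97 = 3d
byte 2: bd ^ 8c = 31
byte 3: dd ^ 08 = d5
byte 4: 26 ^ c0 = e6
byte 5: ae ^ 17 = b9
byte 6: f7 ^ f4 = 03
byte 7: 26 ^ 97 = b1
byte 8: 4e ^ 8c = c2
byte 9: 4d ^ 08 = 45
byte 10: f8 ^ c0 = 38
byte 11: 3c ^ 17 = 2b

[217, 61, 49, 213, 230, 185, 3, 177, 194, 69, 56, 43]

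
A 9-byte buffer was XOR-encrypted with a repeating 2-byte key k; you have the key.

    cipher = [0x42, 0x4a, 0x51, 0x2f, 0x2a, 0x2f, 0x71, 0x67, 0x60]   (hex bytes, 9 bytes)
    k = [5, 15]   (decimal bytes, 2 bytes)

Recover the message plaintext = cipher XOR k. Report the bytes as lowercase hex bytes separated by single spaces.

The 2-byte key repeats, so the effective keystream is 05 0f 05 0f 05 0f 05 0f 05.
byte 0: 42 XOR 05 = 47
byte 1: 4a XOR 0f = 45
byte 2: 51 XOR 05 = 54
byte 3: 2f XOR 0f = 20
byte 4: 2a XOR 05 = 2f
byte 5: 2f XOR 0f = 20
byte 6: 71 XOR 05 = 74
byte 7: 67 XOR 0f = 68
byte 8: 60 XOR 05 = 65

47 45 54 20 2f 20 74 68 65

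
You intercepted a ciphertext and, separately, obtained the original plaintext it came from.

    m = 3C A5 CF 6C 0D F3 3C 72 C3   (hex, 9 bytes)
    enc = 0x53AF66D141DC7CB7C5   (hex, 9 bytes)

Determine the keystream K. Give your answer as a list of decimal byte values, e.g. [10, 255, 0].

[111, 10, 169, 189, 76, 47, 64, 197, 6]

Since enc = m ⊕ K, XORing both sides with m gives K = m ⊕ enc.
3c ⊕ 53 = 6f
a5 ⊕ af = 0a
cf ⊕ 66 = a9
6c ⊕ d1 = bd
0d ⊕ 41 = 4c
f3 ⊕ dc = 2f
3c ⊕ 7c = 40
72 ⊕ b7 = c5
c3 ⊕ c5 = 06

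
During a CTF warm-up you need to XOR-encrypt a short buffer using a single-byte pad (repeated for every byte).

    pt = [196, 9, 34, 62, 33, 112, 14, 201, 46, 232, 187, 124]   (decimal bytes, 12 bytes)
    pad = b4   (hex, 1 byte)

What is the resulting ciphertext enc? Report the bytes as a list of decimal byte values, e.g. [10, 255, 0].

The 1-byte key repeats, so the effective keystream is b4 b4 b4 b4 b4 b4 b4 b4 b4 b4 b4 b4.
byte 0: 11000100 ⊕ 10110100 = 01110000
byte 1: 00001001 ⊕ 10110100 = 10111101
byte 2: 00100010 ⊕ 10110100 = 10010110
byte 3: 00111110 ⊕ 10110100 = 10001010
byte 4: 00100001 ⊕ 10110100 = 10010101
byte 5: 01110000 ⊕ 10110100 = 11000100
byte 6: 00001110 ⊕ 10110100 = 10111010
byte 7: 11001001 ⊕ 10110100 = 01111101
byte 8: 00101110 ⊕ 10110100 = 10011010
byte 9: 11101000 ⊕ 10110100 = 01011100
byte 10: 10111011 ⊕ 10110100 = 00001111
byte 11: 01111100 ⊕ 10110100 = 11001000

[112, 189, 150, 138, 149, 196, 186, 125, 154, 92, 15, 200]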